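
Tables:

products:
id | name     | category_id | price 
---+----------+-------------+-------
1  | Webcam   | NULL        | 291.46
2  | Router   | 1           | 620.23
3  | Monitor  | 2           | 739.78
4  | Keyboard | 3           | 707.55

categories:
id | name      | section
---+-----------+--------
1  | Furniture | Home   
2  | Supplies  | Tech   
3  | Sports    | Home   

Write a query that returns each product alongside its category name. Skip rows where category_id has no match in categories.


INNER JOIN keeps only products rows whose category_id matches an id in categories. Walk through each product:
  - product 1 (Webcam): category_id=NULL, no match -> dropped
  - product 2 (Router): category_id=1 -> matches Furniture
  - product 3 (Monitor): category_id=2 -> matches Supplies
  - product 4 (Keyboard): category_id=3 -> matches Sports
So 1 of 4 rows is dropped.

SQL:
SELECT a.name, b.name AS category
FROM products a
INNER JOIN categories b ON a.category_id = b.id

Result:
name     | category 
---------+----------
Router   | Furniture
Monitor  | Supplies 
Keyboard | Sports   


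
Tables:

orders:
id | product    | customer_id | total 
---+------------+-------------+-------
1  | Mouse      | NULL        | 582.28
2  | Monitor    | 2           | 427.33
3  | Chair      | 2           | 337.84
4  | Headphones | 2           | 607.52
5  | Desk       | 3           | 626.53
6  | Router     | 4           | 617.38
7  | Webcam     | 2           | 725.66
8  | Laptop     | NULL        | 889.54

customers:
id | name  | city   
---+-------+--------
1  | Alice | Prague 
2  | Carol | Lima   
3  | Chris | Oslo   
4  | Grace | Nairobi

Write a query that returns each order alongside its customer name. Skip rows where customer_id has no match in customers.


INNER JOIN keeps only orders rows whose customer_id matches an id in customers. Walk through each order:
  - order 1 (Mouse): customer_id=NULL, no match -> dropped
  - order 2 (Monitor): customer_id=2 -> matches Carol
  - order 3 (Chair): customer_id=2 -> matches Carol
  - order 4 (Headphones): customer_id=2 -> matches Carol
  - order 5 (Desk): customer_id=3 -> matches Chris
  - order 6 (Router): customer_id=4 -> matches Grace
  - order 7 (Webcam): customer_id=2 -> matches Carol
  - order 8 (Laptop): customer_id=NULL, no match -> dropped
So 2 of 8 rows are dropped.

SQL:
SELECT a.product, b.name AS customer
FROM orders a
INNER JOIN customers b ON a.customer_id = b.id

Result:
product    | customer
-----------+---------
Monitor    | Carol   
Chair      | Carol   
Headphones | Carol   
Desk       | Chris   
Router     | Grace   
Webcam     | Carol   


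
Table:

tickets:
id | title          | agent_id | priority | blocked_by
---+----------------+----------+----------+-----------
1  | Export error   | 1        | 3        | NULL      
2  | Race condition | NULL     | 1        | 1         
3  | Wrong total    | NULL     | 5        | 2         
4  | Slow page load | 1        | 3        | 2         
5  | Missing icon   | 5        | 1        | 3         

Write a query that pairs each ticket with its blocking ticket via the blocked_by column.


This is a self-join: tickets is joined to a second copy of itself, matching each row's blocked_by to another row's id. Use LEFT JOIN so rows with blocked_by=NULL are kept.
  - ticket 1 (Export error): blocked_by=NULL -> NULL
  - ticket 2 (Race condition): blocked_by=1 -> Export error
  - ticket 3 (Wrong total): blocked_by=2 -> Race condition
  - ticket 4 (Slow page load): blocked_by=2 -> Race condition
  - ticket 5 (Missing icon): blocked_by=3 -> Wrong total

SQL:
SELECT a.title AS item, b.title AS blocked_by
FROM tickets a
LEFT JOIN tickets b ON a.blocked_by = b.id

Result:
item           | blocked_by    
---------------+---------------
Export error   | NULL          
Race condition | Export error  
Wrong total    | Race condition
Slow page load | Race condition
Missing icon   | Wrong total   


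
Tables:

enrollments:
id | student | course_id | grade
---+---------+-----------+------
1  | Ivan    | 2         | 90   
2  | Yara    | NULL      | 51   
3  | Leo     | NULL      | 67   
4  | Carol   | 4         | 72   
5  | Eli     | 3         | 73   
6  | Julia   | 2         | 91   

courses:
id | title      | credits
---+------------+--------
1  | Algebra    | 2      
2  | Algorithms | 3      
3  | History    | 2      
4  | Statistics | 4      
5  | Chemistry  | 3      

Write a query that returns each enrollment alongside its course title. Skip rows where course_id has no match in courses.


INNER JOIN keeps only enrollments rows whose course_id matches an id in courses. Walk through each enrollment:
  - enrollment 1 (Ivan): course_id=2 -> matches Algorithms
  - enrollment 2 (Yara): course_id=NULL, no match -> dropped
  - enrollment 3 (Leo): course_id=NULL, no match -> dropped
  - enrollment 4 (Carol): course_id=4 -> matches Statistics
  - enrollment 5 (Eli): course_id=3 -> matches History
  - enrollment 6 (Julia): course_id=2 -> matches Algorithms
So 2 of 6 rows are dropped.

SQL:
SELECT a.student, b.title AS course
FROM enrollments a
INNER JOIN courses b ON a.course_id = b.id

Result:
student | course    
--------+-----------
Ivan    | Algorithms
Carol   | Statistics
Eli     | History   
Julia   | Algorithms


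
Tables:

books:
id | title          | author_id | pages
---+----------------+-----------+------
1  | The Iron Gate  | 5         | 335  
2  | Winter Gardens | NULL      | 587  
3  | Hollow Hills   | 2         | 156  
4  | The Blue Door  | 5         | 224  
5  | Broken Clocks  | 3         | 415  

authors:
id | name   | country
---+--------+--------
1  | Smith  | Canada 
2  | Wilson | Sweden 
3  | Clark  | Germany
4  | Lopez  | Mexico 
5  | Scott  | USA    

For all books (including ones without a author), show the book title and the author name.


LEFT JOIN keeps every row from books (the left table); where author_id has no match in authors, the author columns become NULL. Walk through each book:
  - book 1 (The Iron Gate): author_id=5 -> matches Scott
  - book 2 (Winter Gardens): author_id=NULL, no match -> kept with NULL
  - book 3 (Hollow Hills): author_id=2 -> matches Wilson
  - book 4 (The Blue Door): author_id=5 -> matches Scott
  - book 5 (Broken Clocks): author_id=3 -> matches Clark
All 5 rows appear; 1 has NULL author.

SQL:
SELECT a.title, b.name AS author
FROM books a
LEFT JOIN authors b ON a.author_id = b.id

Result:
title          | author
---------------+-------
The Iron Gate  | Scott 
Winter Gardens | NULL  
Hollow Hills   | Wilson
The Blue Door  | Scott 
Broken Clocks  | Clark 


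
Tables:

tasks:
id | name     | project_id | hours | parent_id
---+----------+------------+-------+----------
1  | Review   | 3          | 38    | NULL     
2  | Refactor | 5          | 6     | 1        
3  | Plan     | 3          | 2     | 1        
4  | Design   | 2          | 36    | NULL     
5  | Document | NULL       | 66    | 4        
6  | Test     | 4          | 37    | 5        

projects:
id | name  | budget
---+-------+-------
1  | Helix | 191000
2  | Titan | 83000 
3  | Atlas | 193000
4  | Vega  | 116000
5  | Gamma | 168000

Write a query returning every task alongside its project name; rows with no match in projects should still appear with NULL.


LEFT JOIN keeps every row from tasks (the left table); where project_id has no match in projects, the project columns become NULL. Walk through each task:
  - task 1 (Review): project_id=3 -> matches Atlas
  - task 2 (Refactor): project_id=5 -> matches Gamma
  - task 3 (Plan): project_id=3 -> matches Atlas
  - task 4 (Design): project_id=2 -> matches Titan
  - task 5 (Document): project_id=NULL, no match -> kept with NULL
  - task 6 (Test): project_id=4 -> matches Vega
All 6 rows appear; 1 has NULL project.

SQL:
SELECT a.name, b.name AS project
FROM tasks a
LEFT JOIN projects b ON a.project_id = b.id

Result:
name     | project
---------+--------
Review   | Atlas  
Refactor | Gamma  
Plan     | Atlas  
Design   | Titan  
Document | NULL   
Test     | Vega   


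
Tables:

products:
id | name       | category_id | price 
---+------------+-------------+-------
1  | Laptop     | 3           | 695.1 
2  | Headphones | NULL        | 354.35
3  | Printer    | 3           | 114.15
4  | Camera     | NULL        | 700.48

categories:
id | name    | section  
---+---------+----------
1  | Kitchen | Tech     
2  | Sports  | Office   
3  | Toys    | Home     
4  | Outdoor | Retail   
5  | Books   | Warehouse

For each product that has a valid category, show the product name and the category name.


INNER JOIN keeps only products rows whose category_id matches an id in categories. Walk through each product:
  - product 1 (Laptop): category_id=3 -> matches Toys
  - product 2 (Headphones): category_id=NULL, no match -> dropped
  - product 3 (Printer): category_id=3 -> matches Toys
  - product 4 (Camera): category_id=NULL, no match -> dropped
So 2 of 4 rows are dropped.

SQL:
SELECT a.name, b.name AS category
FROM products a
INNER JOIN categories b ON a.category_id = b.id

Result:
name    | category
--------+---------
Laptop  | Toys    
Printer | Toys    


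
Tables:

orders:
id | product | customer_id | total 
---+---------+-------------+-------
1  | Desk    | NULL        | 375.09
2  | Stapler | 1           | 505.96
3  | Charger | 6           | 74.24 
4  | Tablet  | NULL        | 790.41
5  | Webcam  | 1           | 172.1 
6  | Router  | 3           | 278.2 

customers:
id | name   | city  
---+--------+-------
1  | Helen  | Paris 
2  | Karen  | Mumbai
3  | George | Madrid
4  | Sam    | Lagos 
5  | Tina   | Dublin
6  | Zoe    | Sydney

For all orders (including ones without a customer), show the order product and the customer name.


LEFT JOIN keeps every row from orders (the left table); where customer_id has no match in customers, the customer columns become NULL. Walk through each order:
  - order 1 (Desk): customer_id=NULL, no match -> kept with NULL
  - order 2 (Stapler): customer_id=1 -> matches Helen
  - order 3 (Charger): customer_id=6 -> matches Zoe
  - order 4 (Tablet): customer_id=NULL, no match -> kept with NULL
  - order 5 (Webcam): customer_id=1 -> matches Helen
  - order 6 (Router): customer_id=3 -> matches George
All 6 rows appear; 2 have NULL customer.

SQL:
SELECT a.product, b.name AS customer
FROM orders a
LEFT JOIN customers b ON a.customer_id = b.id

Result:
product | customer
--------+---------
Desk    | NULL    
Stapler | Helen   
Charger | Zoe     
Tablet  | NULL    
Webcam  | Helen   
Router  | George  


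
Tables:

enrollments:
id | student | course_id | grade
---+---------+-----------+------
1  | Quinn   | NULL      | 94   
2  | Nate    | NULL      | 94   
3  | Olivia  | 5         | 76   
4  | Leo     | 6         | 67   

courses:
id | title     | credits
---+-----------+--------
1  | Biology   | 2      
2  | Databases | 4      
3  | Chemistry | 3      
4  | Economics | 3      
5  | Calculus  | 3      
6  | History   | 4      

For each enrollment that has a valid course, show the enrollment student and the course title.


INNER JOIN keeps only enrollments rows whose course_id matches an id in courses. Walk through each enrollment:
  - enrollment 1 (Quinn): course_id=NULL, no match -> dropped
  - enrollment 2 (Nate): course_id=NULL, no match -> dropped
  - enrollment 3 (Olivia): course_id=5 -> matches Calculus
  - enrollment 4 (Leo): course_id=6 -> matches History
So 2 of 4 rows are dropped.

SQL:
SELECT a.student, b.title AS course
FROM enrollments a
INNER JOIN courses b ON a.course_id = b.id

Result:
student | course  
--------+---------
Olivia  | Calculus
Leo     | History 


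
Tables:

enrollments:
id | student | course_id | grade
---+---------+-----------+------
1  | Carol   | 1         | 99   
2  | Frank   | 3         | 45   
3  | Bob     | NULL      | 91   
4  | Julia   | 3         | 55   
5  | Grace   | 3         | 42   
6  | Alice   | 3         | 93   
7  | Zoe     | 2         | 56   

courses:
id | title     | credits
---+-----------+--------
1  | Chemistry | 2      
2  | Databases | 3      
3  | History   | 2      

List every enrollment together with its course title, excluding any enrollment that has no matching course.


INNER JOIN keeps only enrollments rows whose course_id matches an id in courses. Walk through each enrollment:
  - enrollment 1 (Carol): course_id=1 -> matches Chemistry
  - enrollment 2 (Frank): course_id=3 -> matches History
  - enrollment 3 (Bob): course_id=NULL, no match -> dropped
  - enrollment 4 (Julia): course_id=3 -> matches History
  - enrollment 5 (Grace): course_id=3 -> matches History
  - enrollment 6 (Alice): course_id=3 -> matches History
  - enrollment 7 (Zoe): course_id=2 -> matches Databases
So 1 of 7 rows is dropped.

SQL:
SELECT a.student, b.title AS course
FROM enrollments a
INNER JOIN courses b ON a.course_id = b.id

Result:
student | course   
--------+----------
Carol   | Chemistry
Frank   | History  
Julia   | History  
Grace   | History  
Alice   | History  
Zoe     | Databases


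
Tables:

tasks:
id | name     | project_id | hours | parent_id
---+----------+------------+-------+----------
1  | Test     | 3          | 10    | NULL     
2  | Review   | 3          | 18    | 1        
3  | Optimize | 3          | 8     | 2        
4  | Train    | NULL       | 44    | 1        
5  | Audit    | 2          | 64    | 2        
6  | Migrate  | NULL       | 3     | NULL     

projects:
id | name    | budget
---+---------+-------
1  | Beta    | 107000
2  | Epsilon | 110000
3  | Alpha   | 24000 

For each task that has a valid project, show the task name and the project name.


INNER JOIN keeps only tasks rows whose project_id matches an id in projects. Walk through each task:
  - task 1 (Test): project_id=3 -> matches Alpha
  - task 2 (Review): project_id=3 -> matches Alpha
  - task 3 (Optimize): project_id=3 -> matches Alpha
  - task 4 (Train): project_id=NULL, no match -> dropped
  - task 5 (Audit): project_id=2 -> matches Epsilon
  - task 6 (Migrate): project_id=NULL, no match -> dropped
So 2 of 6 rows are dropped.

SQL:
SELECT a.name, b.name AS project
FROM tasks a
INNER JOIN projects b ON a.project_id = b.id

Result:
name     | project
---------+--------
Test     | Alpha  
Review   | Alpha  
Optimize | Alpha  
Audit    | Epsilon


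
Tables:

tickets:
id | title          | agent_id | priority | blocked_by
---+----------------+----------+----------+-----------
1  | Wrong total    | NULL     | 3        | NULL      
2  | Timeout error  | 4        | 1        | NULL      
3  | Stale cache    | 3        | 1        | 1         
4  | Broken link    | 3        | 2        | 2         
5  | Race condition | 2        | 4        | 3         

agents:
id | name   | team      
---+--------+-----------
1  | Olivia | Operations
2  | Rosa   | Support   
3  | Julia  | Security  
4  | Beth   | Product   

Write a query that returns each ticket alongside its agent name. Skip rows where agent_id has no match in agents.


INNER JOIN keeps only tickets rows whose agent_id matches an id in agents. Walk through each ticket:
  - ticket 1 (Wrong total): agent_id=NULL, no match -> dropped
  - ticket 2 (Timeout error): agent_id=4 -> matches Beth
  - ticket 3 (Stale cache): agent_id=3 -> matches Julia
  - ticket 4 (Broken link): agent_id=3 -> matches Julia
  - ticket 5 (Race condition): agent_id=2 -> matches Rosa
So 1 of 5 rows is dropped.

SQL:
SELECT a.title, b.name AS agent
FROM tickets a
INNER JOIN agents b ON a.agent_id = b.id

Result:
title          | agent
---------------+------
Timeout error  | Beth 
Stale cache    | Julia
Broken link    | Julia
Race condition | Rosa 


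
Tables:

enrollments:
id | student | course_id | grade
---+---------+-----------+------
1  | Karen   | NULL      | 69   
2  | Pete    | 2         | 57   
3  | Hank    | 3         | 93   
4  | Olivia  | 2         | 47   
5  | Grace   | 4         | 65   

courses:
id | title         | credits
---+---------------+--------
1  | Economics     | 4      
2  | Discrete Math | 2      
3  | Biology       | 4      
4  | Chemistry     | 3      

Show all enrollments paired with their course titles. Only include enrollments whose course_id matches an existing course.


INNER JOIN keeps only enrollments rows whose course_id matches an id in courses. Walk through each enrollment:
  - enrollment 1 (Karen): course_id=NULL, no match -> dropped
  - enrollment 2 (Pete): course_id=2 -> matches Discrete Math
  - enrollment 3 (Hank): course_id=3 -> matches Biology
  - enrollment 4 (Olivia): course_id=2 -> matches Discrete Math
  - enrollment 5 (Grace): course_id=4 -> matches Chemistry
So 1 of 5 rows is dropped.

SQL:
SELECT a.student, b.title AS course
FROM enrollments a
INNER JOIN courses b ON a.course_id = b.id

Result:
student | course       
--------+--------------
Pete    | Discrete Math
Hank    | Biology      
Olivia  | Discrete Math
Grace   | Chemistry    


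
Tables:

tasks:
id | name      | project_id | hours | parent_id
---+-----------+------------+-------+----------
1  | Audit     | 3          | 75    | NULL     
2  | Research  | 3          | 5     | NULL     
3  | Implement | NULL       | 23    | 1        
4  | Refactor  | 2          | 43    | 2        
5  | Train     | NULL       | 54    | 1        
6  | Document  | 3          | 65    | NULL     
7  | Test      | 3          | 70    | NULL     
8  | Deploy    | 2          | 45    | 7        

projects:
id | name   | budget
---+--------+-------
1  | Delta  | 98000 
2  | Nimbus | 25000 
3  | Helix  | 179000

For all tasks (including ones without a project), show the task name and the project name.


LEFT JOIN keeps every row from tasks (the left table); where project_id has no match in projects, the project columns become NULL. Walk through each task:
  - task 1 (Audit): project_id=3 -> matches Helix
  - task 2 (Research): project_id=3 -> matches Helix
  - task 3 (Implement): project_id=NULL, no match -> kept with NULL
  - task 4 (Refactor): project_id=2 -> matches Nimbus
  - task 5 (Train): project_id=NULL, no match -> kept with NULL
  - task 6 (Document): project_id=3 -> matches Helix
  - task 7 (Test): project_id=3 -> matches Helix
  - task 8 (Deploy): project_id=2 -> matches Nimbus
All 8 rows appear; 2 have NULL project.

SQL:
SELECT a.name, b.name AS project
FROM tasks a
LEFT JOIN projects b ON a.project_id = b.id

Result:
name      | project
----------+--------
Audit     | Helix  
Research  | Helix  
Implement | NULL   
Refactor  | Nimbus 
Train     | NULL   
Document  | Helix  
Test      | Helix  
Deploy    | Nimbus 


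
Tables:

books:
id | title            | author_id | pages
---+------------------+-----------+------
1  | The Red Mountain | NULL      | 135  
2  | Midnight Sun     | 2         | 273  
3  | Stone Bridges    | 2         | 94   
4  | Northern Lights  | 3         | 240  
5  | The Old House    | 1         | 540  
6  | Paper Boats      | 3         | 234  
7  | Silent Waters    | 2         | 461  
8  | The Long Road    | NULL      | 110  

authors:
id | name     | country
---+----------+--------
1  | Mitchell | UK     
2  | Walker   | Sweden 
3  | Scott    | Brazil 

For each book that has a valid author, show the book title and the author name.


INNER JOIN keeps only books rows whose author_id matches an id in authors. Walk through each book:
  - book 1 (The Red Mountain): author_id=NULL, no match -> dropped
  - book 2 (Midnight Sun): author_id=2 -> matches Walker
  - book 3 (Stone Bridges): author_id=2 -> matches Walker
  - book 4 (Northern Lights): author_id=3 -> matches Scott
  - book 5 (The Old House): author_id=1 -> matches Mitchell
  - book 6 (Paper Boats): author_id=3 -> matches Scott
  - book 7 (Silent Waters): author_id=2 -> matches Walker
  - book 8 (The Long Road): author_id=NULL, no match -> dropped
So 2 of 8 rows are dropped.

SQL:
SELECT a.title, b.name AS author
FROM books a
INNER JOIN authors b ON a.author_id = b.id

Result:
title           | author  
----------------+---------
Midnight Sun    | Walker  
Stone Bridges   | Walker  
Northern Lights | Scott   
The Old House   | Mitchell
Paper Boats     | Scott   
Silent Waters   | Walker  


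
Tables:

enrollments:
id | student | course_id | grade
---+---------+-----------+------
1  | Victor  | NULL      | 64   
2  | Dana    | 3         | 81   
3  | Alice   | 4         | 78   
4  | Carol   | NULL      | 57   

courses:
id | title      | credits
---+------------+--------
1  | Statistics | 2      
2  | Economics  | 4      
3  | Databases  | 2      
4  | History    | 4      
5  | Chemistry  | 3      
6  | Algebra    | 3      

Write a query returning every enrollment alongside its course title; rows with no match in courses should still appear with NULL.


LEFT JOIN keeps every row from enrollments (the left table); where course_id has no match in courses, the course columns become NULL. Walk through each enrollment:
  - enrollment 1 (Victor): course_id=NULL, no match -> kept with NULL
  - enrollment 2 (Dana): course_id=3 -> matches Databases
  - enrollment 3 (Alice): course_id=4 -> matches History
  - enrollment 4 (Carol): course_id=NULL, no match -> kept with NULL
All 4 rows appear; 2 have NULL course.

SQL:
SELECT a.student, b.title AS course
FROM enrollments a
LEFT JOIN courses b ON a.course_id = b.id

Result:
student | course   
--------+----------
Victor  | NULL     
Dana    | Databases
Alice   | History  
Carol   | NULL     


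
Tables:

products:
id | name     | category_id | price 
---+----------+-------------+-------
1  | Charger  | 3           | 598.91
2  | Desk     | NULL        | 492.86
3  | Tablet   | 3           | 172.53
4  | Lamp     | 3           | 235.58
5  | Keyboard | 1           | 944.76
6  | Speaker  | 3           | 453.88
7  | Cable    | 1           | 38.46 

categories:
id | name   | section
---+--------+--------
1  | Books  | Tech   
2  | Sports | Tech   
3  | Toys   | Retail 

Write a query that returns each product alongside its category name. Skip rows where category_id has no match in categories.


INNER JOIN keeps only products rows whose category_id matches an id in categories. Walk through each product:
  - product 1 (Charger): category_id=3 -> matches Toys
  - product 2 (Desk): category_id=NULL, no match -> dropped
  - product 3 (Tablet): category_id=3 -> matches Toys
  - product 4 (Lamp): category_id=3 -> matches Toys
  - product 5 (Keyboard): category_id=1 -> matches Books
  - product 6 (Speaker): category_id=3 -> matches Toys
  - product 7 (Cable): category_id=1 -> matches Books
So 1 of 7 rows is dropped.

SQL:
SELECT a.name, b.name AS category
FROM products a
INNER JOIN categories b ON a.category_id = b.id

Result:
name     | category
---------+---------
Charger  | Toys    
Tablet   | Toys    
Lamp     | Toys    
Keyboard | Books   
Speaker  | Toys    
Cable    | Books   


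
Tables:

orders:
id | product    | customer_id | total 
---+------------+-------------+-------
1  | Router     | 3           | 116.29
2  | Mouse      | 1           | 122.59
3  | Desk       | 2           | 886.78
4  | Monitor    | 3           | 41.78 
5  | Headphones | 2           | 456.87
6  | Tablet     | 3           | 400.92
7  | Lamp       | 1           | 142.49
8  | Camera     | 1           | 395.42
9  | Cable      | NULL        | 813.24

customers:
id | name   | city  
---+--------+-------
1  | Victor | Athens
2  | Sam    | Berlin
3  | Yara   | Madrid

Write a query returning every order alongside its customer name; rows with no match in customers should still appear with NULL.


LEFT JOIN keeps every row from orders (the left table); where customer_id has no match in customers, the customer columns become NULL. Walk through each order:
  - order 1 (Router): customer_id=3 -> matches Yara
  - order 2 (Mouse): customer_id=1 -> matches Victor
  - order 3 (Desk): customer_id=2 -> matches Sam
  - order 4 (Monitor): customer_id=3 -> matches Yara
  - order 5 (Headphones): customer_id=2 -> matches Sam
  - order 6 (Tablet): customer_id=3 -> matches Yara
  - order 7 (Lamp): customer_id=1 -> matches Victor
  - order 8 (Camera): customer_id=1 -> matches Victor
  - order 9 (Cable): customer_id=NULL, no match -> kept with NULL
All 9 rows appear; 1 has NULL customer.

SQL:
SELECT a.product, b.name AS customer
FROM orders a
LEFT JOIN customers b ON a.customer_id = b.id

Result:
product    | customer
-----------+---------
Router     | Yara    
Mouse      | Victor  
Desk       | Sam     
Monitor    | Yara    
Headphones | Sam     
Tablet     | Yara    
Lamp       | Victor  
Camera     | Victor  
Cable      | NULL    


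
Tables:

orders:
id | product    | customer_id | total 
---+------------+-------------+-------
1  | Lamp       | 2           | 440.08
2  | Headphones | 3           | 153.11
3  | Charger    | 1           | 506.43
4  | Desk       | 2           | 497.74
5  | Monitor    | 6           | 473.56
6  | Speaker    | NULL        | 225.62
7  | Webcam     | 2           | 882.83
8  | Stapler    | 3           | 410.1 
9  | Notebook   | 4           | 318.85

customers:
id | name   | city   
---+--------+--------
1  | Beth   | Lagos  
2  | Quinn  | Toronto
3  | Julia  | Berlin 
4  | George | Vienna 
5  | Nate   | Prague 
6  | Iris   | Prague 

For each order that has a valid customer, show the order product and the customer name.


INNER JOIN keeps only orders rows whose customer_id matches an id in customers. Walk through each order:
  - order 1 (Lamp): customer_id=2 -> matches Quinn
  - order 2 (Headphones): customer_id=3 -> matches Julia
  - order 3 (Charger): customer_id=1 -> matches Beth
  - order 4 (Desk): customer_id=2 -> matches Quinn
  - order 5 (Monitor): customer_id=6 -> matches Iris
  - order 6 (Speaker): customer_id=NULL, no match -> dropped
  - order 7 (Webcam): customer_id=2 -> matches Quinn
  - order 8 (Stapler): customer_id=3 -> matches Julia
  - order 9 (Notebook): customer_id=4 -> matches George
So 1 of 9 rows is dropped.

SQL:
SELECT a.product, b.name AS customer
FROM orders a
INNER JOIN customers b ON a.customer_id = b.id

Result:
product    | customer
-----------+---------
Lamp       | Quinn   
Headphones | Julia   
Charger    | Beth    
Desk       | Quinn   
Monitor    | Iris    
Webcam     | Quinn   
Stapler    | Julia   
Notebook   | George  


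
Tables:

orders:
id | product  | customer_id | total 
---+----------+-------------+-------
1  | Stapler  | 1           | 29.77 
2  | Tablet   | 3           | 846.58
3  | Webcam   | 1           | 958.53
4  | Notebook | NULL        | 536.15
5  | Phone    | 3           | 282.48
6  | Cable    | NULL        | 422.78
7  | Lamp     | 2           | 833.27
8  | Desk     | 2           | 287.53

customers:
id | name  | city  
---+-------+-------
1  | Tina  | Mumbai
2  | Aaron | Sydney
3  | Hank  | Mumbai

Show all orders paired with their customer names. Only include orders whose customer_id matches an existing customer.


INNER JOIN keeps only orders rows whose customer_id matches an id in customers. Walk through each order:
  - order 1 (Stapler): customer_id=1 -> matches Tina
  - order 2 (Tablet): customer_id=3 -> matches Hank
  - order 3 (Webcam): customer_id=1 -> matches Tina
  - order 4 (Notebook): customer_id=NULL, no match -> dropped
  - order 5 (Phone): customer_id=3 -> matches Hank
  - order 6 (Cable): customer_id=NULL, no match -> dropped
  - order 7 (Lamp): customer_id=2 -> matches Aaron
  - order 8 (Desk): customer_id=2 -> matches Aaron
So 2 of 8 rows are dropped.

SQL:
SELECT a.product, b.name AS customer
FROM orders a
INNER JOIN customers b ON a.customer_id = b.id

Result:
product | customer
--------+---------
Stapler | Tina    
Tablet  | Hank    
Webcam  | Tina    
Phone   | Hank    
Lamp    | Aaron   
Desk    | Aaron   


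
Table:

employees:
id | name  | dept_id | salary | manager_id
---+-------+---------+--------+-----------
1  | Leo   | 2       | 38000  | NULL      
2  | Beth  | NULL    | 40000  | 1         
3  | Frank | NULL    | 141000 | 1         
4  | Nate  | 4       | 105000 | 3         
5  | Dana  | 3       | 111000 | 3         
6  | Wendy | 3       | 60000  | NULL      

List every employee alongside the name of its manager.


This is a self-join: employees is joined to a second copy of itself, matching each row's manager_id to another row's id. Use LEFT JOIN so rows with manager_id=NULL are kept.
  - employee 1 (Leo): manager_id=NULL -> NULL
  - employee 2 (Beth): manager_id=1 -> Leo
  - employee 3 (Frank): manager_id=1 -> Leo
  - employee 4 (Nate): manager_id=3 -> Frank
  - employee 5 (Dana): manager_id=3 -> Frank
  - employee 6 (Wendy): manager_id=NULL -> NULL

SQL:
SELECT a.name AS item, b.name AS manager
FROM employees a
LEFT JOIN employees b ON a.manager_id = b.id

Result:
item  | manager
------+--------
Leo   | NULL   
Beth  | Leo    
Frank | Leo    
Nate  | Frank  
Dana  | Frank  
Wendy | NULL   


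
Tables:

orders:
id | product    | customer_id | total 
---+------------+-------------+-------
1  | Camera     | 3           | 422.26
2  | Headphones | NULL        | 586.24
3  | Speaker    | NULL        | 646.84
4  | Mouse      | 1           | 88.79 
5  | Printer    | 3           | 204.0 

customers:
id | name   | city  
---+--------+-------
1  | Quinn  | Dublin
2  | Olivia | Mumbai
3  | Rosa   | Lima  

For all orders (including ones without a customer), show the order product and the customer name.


LEFT JOIN keeps every row from orders (the left table); where customer_id has no match in customers, the customer columns become NULL. Walk through each order:
  - order 1 (Camera): customer_id=3 -> matches Rosa
  - order 2 (Headphones): customer_id=NULL, no match -> kept with NULL
  - order 3 (Speaker): customer_id=NULL, no match -> kept with NULL
  - order 4 (Mouse): customer_id=1 -> matches Quinn
  - order 5 (Printer): customer_id=3 -> matches Rosa
All 5 rows appear; 2 have NULL customer.

SQL:
SELECT a.product, b.name AS customer
FROM orders a
LEFT JOIN customers b ON a.customer_id = b.id

Result:
product    | customer
-----------+---------
Camera     | Rosa    
Headphones | NULL    
Speaker    | NULL    
Mouse      | Quinn   
Printer    | Rosa    


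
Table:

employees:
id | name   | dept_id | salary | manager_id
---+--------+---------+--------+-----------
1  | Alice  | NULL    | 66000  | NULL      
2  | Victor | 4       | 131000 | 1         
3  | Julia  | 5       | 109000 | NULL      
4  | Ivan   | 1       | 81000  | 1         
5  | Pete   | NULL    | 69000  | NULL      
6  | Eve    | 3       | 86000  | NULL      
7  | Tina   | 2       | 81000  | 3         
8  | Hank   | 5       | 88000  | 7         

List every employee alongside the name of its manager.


This is a self-join: employees is joined to a second copy of itself, matching each row's manager_id to another row's id. Use LEFT JOIN so rows with manager_id=NULL are kept.
  - employee 1 (Alice): manager_id=NULL -> NULL
  - employee 2 (Victor): manager_id=1 -> Alice
  - employee 3 (Julia): manager_id=NULL -> NULL
  - employee 4 (Ivan): manager_id=1 -> Alice
  - employee 5 (Pete): manager_id=NULL -> NULL
  - employee 6 (Eve): manager_id=NULL -> NULL
  - employee 7 (Tina): manager_id=3 -> Julia
  - employee 8 (Hank): manager_id=7 -> Tina

SQL:
SELECT a.name AS item, b.name AS manager
FROM employees a
LEFT JOIN employees b ON a.manager_id = b.id

Result:
item   | manager
-------+--------
Alice  | NULL   
Victor | Alice  
Julia  | NULL   
Ivan   | Alice  
Pete   | NULL   
Eve    | NULL   
Tina   | Julia  
Hank   | Tina   


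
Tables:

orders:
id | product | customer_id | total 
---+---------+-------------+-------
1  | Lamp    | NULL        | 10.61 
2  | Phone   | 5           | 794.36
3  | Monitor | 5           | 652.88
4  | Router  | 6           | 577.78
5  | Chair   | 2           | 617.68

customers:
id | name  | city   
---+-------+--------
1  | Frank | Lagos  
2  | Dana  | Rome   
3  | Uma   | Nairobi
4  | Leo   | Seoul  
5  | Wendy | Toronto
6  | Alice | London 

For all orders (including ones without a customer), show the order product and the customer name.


LEFT JOIN keeps every row from orders (the left table); where customer_id has no match in customers, the customer columns become NULL. Walk through each order:
  - order 1 (Lamp): customer_id=NULL, no match -> kept with NULL
  - order 2 (Phone): customer_id=5 -> matches Wendy
  - order 3 (Monitor): customer_id=5 -> matches Wendy
  - order 4 (Router): customer_id=6 -> matches Alice
  - order 5 (Chair): customer_id=2 -> matches Dana
All 5 rows appear; 1 has NULL customer.

SQL:
SELECT a.product, b.name AS customer
FROM orders a
LEFT JOIN customers b ON a.customer_id = b.id

Result:
product | customer
--------+---------
Lamp    | NULL    
Phone   | Wendy   
Monitor | Wendy   
Router  | Alice   
Chair   | Dana    


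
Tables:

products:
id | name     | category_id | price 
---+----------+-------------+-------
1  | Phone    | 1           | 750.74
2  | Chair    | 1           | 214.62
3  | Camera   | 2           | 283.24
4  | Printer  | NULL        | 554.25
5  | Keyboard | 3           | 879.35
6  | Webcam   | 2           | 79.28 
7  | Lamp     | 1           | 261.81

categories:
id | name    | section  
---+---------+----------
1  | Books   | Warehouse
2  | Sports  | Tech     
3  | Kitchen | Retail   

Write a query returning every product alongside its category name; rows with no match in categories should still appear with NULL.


LEFT JOIN keeps every row from products (the left table); where category_id has no match in categories, the category columns become NULL. Walk through each product:
  - product 1 (Phone): category_id=1 -> matches Books
  - product 2 (Chair): category_id=1 -> matches Books
  - product 3 (Camera): category_id=2 -> matches Sports
  - product 4 (Printer): category_id=NULL, no match -> kept with NULL
  - product 5 (Keyboard): category_id=3 -> matches Kitchen
  - product 6 (Webcam): category_id=2 -> matches Sports
  - product 7 (Lamp): category_id=1 -> matches Books
All 7 rows appear; 1 has NULL category.

SQL:
SELECT a.name, b.name AS category
FROM products a
LEFT JOIN categories b ON a.category_id = b.id

Result:
name     | category
---------+---------
Phone    | Books   
Chair    | Books   
Camera   | Sports  
Printer  | NULL    
Keyboard | Kitchen 
Webcam   | Sports  
Lamp     | Books   


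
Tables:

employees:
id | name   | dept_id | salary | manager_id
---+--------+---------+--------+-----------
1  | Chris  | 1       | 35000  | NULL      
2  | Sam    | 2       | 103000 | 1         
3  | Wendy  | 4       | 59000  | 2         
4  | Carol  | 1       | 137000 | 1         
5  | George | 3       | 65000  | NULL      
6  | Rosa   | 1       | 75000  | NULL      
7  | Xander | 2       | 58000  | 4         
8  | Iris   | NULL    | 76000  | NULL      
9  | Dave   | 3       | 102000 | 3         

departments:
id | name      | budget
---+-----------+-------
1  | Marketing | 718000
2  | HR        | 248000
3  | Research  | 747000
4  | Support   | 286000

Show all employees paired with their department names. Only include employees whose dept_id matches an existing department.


INNER JOIN keeps only employees rows whose dept_id matches an id in departments. Walk through each employee:
  - employee 1 (Chris): dept_id=1 -> matches Marketing
  - employee 2 (Sam): dept_id=2 -> matches HR
  - employee 3 (Wendy): dept_id=4 -> matches Support
  - employee 4 (Carol): dept_id=1 -> matches Marketing
  - employee 5 (George): dept_id=3 -> matches Research
  - employee 6 (Rosa): dept_id=1 -> matches Marketing
  - employee 7 (Xander): dept_id=2 -> matches HR
  - employee 8 (Iris): dept_id=NULL, no match -> dropped
  - employee 9 (Dave): dept_id=3 -> matches Research
So 1 of 9 rows is dropped.

SQL:
SELECT a.name, b.name AS department
FROM employees a
INNER JOIN departments b ON a.dept_id = b.id

Result:
name   | department
-------+-----------
Chris  | Marketing 
Sam    | HR        
Wendy  | Support   
Carol  | Marketing 
George | Research  
Rosa   | Marketing 
Xander | HR        
Dave   | Research  


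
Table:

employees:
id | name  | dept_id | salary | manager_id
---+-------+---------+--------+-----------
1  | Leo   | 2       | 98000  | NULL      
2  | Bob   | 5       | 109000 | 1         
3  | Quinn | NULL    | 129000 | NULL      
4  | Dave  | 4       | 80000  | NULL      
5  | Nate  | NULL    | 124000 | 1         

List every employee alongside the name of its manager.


This is a self-join: employees is joined to a second copy of itself, matching each row's manager_id to another row's id. Use LEFT JOIN so rows with manager_id=NULL are kept.
  - employee 1 (Leo): manager_id=NULL -> NULL
  - employee 2 (Bob): manager_id=1 -> Leo
  - employee 3 (Quinn): manager_id=NULL -> NULL
  - employee 4 (Dave): manager_id=NULL -> NULL
  - employee 5 (Nate): manager_id=1 -> Leo

SQL:
SELECT a.name AS item, b.name AS manager
FROM employees a
LEFT JOIN employees b ON a.manager_id = b.id

Result:
item  | manager
------+--------
Leo   | NULL   
Bob   | Leo    
Quinn | NULL   
Dave  | NULL   
Nate  | Leo    


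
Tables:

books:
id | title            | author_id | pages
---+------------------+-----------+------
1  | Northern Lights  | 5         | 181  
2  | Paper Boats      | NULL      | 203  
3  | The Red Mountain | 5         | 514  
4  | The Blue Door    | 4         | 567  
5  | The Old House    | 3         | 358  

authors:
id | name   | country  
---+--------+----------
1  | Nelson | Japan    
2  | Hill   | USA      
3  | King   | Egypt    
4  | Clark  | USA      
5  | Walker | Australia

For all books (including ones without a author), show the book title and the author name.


LEFT JOIN keeps every row from books (the left table); where author_id has no match in authors, the author columns become NULL. Walk through each book:
  - book 1 (Northern Lights): author_id=5 -> matches Walker
  - book 2 (Paper Boats): author_id=NULL, no match -> kept with NULL
  - book 3 (The Red Mountain): author_id=5 -> matches Walker
  - book 4 (The Blue Door): author_id=4 -> matches Clark
  - book 5 (The Old House): author_id=3 -> matches King
All 5 rows appear; 1 has NULL author.

SQL:
SELECT a.title, b.name AS author
FROM books a
LEFT JOIN authors b ON a.author_id = b.id

Result:
title            | author
-----------------+-------
Northern Lights  | Walker
Paper Boats      | NULL  
The Red Mountain | Walker
The Blue Door    | Clark 
The Old House    | King  


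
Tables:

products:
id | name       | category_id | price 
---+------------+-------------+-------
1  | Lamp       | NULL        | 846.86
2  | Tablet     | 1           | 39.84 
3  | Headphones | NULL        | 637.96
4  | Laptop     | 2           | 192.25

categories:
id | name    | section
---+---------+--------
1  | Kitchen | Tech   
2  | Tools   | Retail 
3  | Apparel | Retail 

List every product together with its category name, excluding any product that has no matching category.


INNER JOIN keeps only products rows whose category_id matches an id in categories. Walk through each product:
  - product 1 (Lamp): category_id=NULL, no match -> dropped
  - product 2 (Tablet): category_id=1 -> matches Kitchen
  - product 3 (Headphones): category_id=NULL, no match -> dropped
  - product 4 (Laptop): category_id=2 -> matches Tools
So 2 of 4 rows are dropped.

SQL:
SELECT a.name, b.name AS category
FROM products a
INNER JOIN categories b ON a.category_id = b.id

Result:
name   | category
-------+---------
Tablet | Kitchen 
Laptop | Tools   


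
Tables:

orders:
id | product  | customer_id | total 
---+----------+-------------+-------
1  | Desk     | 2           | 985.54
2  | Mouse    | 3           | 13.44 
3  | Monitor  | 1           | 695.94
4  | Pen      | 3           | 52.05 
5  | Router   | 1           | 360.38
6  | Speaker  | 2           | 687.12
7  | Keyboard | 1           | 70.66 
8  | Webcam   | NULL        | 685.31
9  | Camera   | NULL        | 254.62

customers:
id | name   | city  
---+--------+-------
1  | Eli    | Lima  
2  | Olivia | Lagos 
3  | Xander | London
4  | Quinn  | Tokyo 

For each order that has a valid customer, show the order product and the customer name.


INNER JOIN keeps only orders rows whose customer_id matches an id in customers. Walk through each order:
  - order 1 (Desk): customer_id=2 -> matches Olivia
  - order 2 (Mouse): customer_id=3 -> matches Xander
  - order 3 (Monitor): customer_id=1 -> matches Eli
  - order 4 (Pen): customer_id=3 -> matches Xander
  - order 5 (Router): customer_id=1 -> matches Eli
  - order 6 (Speaker): customer_id=2 -> matches Olivia
  - order 7 (Keyboard): customer_id=1 -> matches Eli
  - order 8 (Webcam): customer_id=NULL, no match -> dropped
  - order 9 (Camera): customer_id=NULL, no match -> dropped
So 2 of 9 rows are dropped.

SQL:
SELECT a.product, b.name AS customer
FROM orders a
INNER JOIN customers b ON a.customer_id = b.id

Result:
product  | customer
---------+---------
Desk     | Olivia  
Mouse    | Xander  
Monitor  | Eli     
Pen      | Xander  
Router   | Eli     
Speaker  | Olivia  
Keyboard | Eli     
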